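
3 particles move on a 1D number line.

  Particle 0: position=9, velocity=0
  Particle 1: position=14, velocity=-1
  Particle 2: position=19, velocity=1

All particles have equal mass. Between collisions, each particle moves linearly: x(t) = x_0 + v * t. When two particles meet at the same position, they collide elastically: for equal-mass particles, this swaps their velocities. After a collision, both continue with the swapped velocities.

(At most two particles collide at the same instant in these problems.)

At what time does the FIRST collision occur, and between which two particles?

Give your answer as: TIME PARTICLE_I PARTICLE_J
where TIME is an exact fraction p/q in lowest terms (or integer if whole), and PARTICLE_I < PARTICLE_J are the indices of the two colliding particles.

Answer: 5 0 1

Derivation:
Pair (0,1): pos 9,14 vel 0,-1 -> gap=5, closing at 1/unit, collide at t=5
Pair (1,2): pos 14,19 vel -1,1 -> not approaching (rel speed -2 <= 0)
Earliest collision: t=5 between 0 and 1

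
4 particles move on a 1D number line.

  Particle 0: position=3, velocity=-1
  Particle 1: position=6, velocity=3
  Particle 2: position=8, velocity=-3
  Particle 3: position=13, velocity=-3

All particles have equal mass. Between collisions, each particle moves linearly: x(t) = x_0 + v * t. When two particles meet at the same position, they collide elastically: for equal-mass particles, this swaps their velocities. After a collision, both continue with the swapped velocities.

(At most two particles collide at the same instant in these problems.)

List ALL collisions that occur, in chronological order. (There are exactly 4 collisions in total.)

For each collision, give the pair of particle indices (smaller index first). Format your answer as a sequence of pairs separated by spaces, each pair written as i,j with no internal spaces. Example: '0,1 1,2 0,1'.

Answer: 1,2 2,3 0,1 1,2

Derivation:
Collision at t=1/3: particles 1 and 2 swap velocities; positions: p0=8/3 p1=7 p2=7 p3=12; velocities now: v0=-1 v1=-3 v2=3 v3=-3
Collision at t=7/6: particles 2 and 3 swap velocities; positions: p0=11/6 p1=9/2 p2=19/2 p3=19/2; velocities now: v0=-1 v1=-3 v2=-3 v3=3
Collision at t=5/2: particles 0 and 1 swap velocities; positions: p0=1/2 p1=1/2 p2=11/2 p3=27/2; velocities now: v0=-3 v1=-1 v2=-3 v3=3
Collision at t=5: particles 1 and 2 swap velocities; positions: p0=-7 p1=-2 p2=-2 p3=21; velocities now: v0=-3 v1=-3 v2=-1 v3=3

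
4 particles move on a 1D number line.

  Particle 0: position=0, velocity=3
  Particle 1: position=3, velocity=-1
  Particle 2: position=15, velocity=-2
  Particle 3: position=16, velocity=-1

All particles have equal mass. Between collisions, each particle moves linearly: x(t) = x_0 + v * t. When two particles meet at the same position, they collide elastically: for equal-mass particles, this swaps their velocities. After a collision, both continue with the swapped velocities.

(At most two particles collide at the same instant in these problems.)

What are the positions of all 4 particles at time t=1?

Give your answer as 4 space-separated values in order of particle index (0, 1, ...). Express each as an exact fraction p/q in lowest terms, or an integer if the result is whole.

Answer: 2 3 13 15

Derivation:
Collision at t=3/4: particles 0 and 1 swap velocities; positions: p0=9/4 p1=9/4 p2=27/2 p3=61/4; velocities now: v0=-1 v1=3 v2=-2 v3=-1
Advance to t=1 (no further collisions before then); velocities: v0=-1 v1=3 v2=-2 v3=-1; positions = 2 3 13 15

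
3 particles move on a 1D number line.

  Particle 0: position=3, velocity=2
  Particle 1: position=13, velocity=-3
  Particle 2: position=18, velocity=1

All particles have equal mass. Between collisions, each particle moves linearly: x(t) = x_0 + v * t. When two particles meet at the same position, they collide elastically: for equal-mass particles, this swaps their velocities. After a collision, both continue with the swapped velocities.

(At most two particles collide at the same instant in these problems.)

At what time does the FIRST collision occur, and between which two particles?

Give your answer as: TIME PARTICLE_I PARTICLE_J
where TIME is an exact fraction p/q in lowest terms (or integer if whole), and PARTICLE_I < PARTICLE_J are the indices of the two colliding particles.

Pair (0,1): pos 3,13 vel 2,-3 -> gap=10, closing at 5/unit, collide at t=2
Pair (1,2): pos 13,18 vel -3,1 -> not approaching (rel speed -4 <= 0)
Earliest collision: t=2 between 0 and 1

Answer: 2 0 1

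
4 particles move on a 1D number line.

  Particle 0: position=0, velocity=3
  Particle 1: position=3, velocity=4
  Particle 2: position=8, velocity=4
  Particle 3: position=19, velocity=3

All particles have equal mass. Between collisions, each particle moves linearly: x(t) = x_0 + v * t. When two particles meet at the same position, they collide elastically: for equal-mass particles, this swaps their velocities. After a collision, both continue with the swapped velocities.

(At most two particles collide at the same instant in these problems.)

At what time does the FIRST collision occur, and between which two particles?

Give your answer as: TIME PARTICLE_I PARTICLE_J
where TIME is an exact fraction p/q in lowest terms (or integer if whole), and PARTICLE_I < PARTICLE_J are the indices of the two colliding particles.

Pair (0,1): pos 0,3 vel 3,4 -> not approaching (rel speed -1 <= 0)
Pair (1,2): pos 3,8 vel 4,4 -> not approaching (rel speed 0 <= 0)
Pair (2,3): pos 8,19 vel 4,3 -> gap=11, closing at 1/unit, collide at t=11
Earliest collision: t=11 between 2 and 3

Answer: 11 2 3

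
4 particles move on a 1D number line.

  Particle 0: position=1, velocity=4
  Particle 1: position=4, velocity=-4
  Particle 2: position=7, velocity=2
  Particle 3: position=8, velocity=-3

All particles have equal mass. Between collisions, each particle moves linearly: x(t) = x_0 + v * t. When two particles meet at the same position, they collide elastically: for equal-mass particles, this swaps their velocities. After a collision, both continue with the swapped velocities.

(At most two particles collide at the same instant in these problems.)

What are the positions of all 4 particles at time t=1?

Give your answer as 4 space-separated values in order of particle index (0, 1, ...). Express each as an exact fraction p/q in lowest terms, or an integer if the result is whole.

Answer: 0 5 5 9

Derivation:
Collision at t=1/5: particles 2 and 3 swap velocities; positions: p0=9/5 p1=16/5 p2=37/5 p3=37/5; velocities now: v0=4 v1=-4 v2=-3 v3=2
Collision at t=3/8: particles 0 and 1 swap velocities; positions: p0=5/2 p1=5/2 p2=55/8 p3=31/4; velocities now: v0=-4 v1=4 v2=-3 v3=2
Collision at t=1: particles 1 and 2 swap velocities; positions: p0=0 p1=5 p2=5 p3=9; velocities now: v0=-4 v1=-3 v2=4 v3=2
Advance to t=1 (no further collisions before then); velocities: v0=-4 v1=-3 v2=4 v3=2; positions = 0 5 5 9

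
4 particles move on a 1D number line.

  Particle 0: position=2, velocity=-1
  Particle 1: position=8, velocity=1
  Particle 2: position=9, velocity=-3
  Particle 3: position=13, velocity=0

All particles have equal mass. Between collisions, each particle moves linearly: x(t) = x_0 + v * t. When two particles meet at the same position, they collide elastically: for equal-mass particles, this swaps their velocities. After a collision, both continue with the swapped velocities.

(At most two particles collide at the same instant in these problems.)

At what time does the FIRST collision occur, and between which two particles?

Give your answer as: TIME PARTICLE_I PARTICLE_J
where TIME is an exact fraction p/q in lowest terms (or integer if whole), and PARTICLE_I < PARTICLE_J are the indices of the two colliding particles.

Pair (0,1): pos 2,8 vel -1,1 -> not approaching (rel speed -2 <= 0)
Pair (1,2): pos 8,9 vel 1,-3 -> gap=1, closing at 4/unit, collide at t=1/4
Pair (2,3): pos 9,13 vel -3,0 -> not approaching (rel speed -3 <= 0)
Earliest collision: t=1/4 between 1 and 2

Answer: 1/4 1 2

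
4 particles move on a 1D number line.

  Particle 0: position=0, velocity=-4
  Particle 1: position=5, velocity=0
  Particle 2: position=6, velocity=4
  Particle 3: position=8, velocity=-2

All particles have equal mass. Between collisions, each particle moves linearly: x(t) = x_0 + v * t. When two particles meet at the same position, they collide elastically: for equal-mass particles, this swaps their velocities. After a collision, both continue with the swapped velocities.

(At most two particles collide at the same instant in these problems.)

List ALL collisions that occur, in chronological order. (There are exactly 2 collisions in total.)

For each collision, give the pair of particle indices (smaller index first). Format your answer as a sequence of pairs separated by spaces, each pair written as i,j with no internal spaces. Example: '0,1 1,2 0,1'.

Answer: 2,3 1,2

Derivation:
Collision at t=1/3: particles 2 and 3 swap velocities; positions: p0=-4/3 p1=5 p2=22/3 p3=22/3; velocities now: v0=-4 v1=0 v2=-2 v3=4
Collision at t=3/2: particles 1 and 2 swap velocities; positions: p0=-6 p1=5 p2=5 p3=12; velocities now: v0=-4 v1=-2 v2=0 v3=4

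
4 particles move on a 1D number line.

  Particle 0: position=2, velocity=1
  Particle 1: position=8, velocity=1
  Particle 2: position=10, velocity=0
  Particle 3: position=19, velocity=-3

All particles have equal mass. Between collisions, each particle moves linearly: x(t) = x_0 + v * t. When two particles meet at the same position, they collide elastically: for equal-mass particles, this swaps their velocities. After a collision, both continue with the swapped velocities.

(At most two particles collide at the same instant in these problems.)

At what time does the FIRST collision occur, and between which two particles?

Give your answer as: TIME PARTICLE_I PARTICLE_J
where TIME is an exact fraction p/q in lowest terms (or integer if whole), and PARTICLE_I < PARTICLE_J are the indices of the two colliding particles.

Pair (0,1): pos 2,8 vel 1,1 -> not approaching (rel speed 0 <= 0)
Pair (1,2): pos 8,10 vel 1,0 -> gap=2, closing at 1/unit, collide at t=2
Pair (2,3): pos 10,19 vel 0,-3 -> gap=9, closing at 3/unit, collide at t=3
Earliest collision: t=2 between 1 and 2

Answer: 2 1 2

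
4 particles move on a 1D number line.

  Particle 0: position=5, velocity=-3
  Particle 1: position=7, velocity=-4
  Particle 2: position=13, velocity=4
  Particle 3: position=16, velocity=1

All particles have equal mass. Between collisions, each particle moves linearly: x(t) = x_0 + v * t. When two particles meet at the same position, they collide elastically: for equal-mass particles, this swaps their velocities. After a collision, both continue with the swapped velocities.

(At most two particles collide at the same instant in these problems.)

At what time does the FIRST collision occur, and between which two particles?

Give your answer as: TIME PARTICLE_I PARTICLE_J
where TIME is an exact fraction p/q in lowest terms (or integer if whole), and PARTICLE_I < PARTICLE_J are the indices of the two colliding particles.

Pair (0,1): pos 5,7 vel -3,-4 -> gap=2, closing at 1/unit, collide at t=2
Pair (1,2): pos 7,13 vel -4,4 -> not approaching (rel speed -8 <= 0)
Pair (2,3): pos 13,16 vel 4,1 -> gap=3, closing at 3/unit, collide at t=1
Earliest collision: t=1 between 2 and 3

Answer: 1 2 3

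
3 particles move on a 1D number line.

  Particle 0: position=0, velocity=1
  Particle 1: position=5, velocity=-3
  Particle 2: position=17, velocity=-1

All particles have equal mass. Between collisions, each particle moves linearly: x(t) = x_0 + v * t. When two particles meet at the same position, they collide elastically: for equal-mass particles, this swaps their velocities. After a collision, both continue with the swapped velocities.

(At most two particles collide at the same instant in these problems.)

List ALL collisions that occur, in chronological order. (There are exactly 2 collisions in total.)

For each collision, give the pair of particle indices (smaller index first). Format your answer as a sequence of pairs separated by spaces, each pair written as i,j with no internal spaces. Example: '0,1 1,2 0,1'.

Answer: 0,1 1,2

Derivation:
Collision at t=5/4: particles 0 and 1 swap velocities; positions: p0=5/4 p1=5/4 p2=63/4; velocities now: v0=-3 v1=1 v2=-1
Collision at t=17/2: particles 1 and 2 swap velocities; positions: p0=-41/2 p1=17/2 p2=17/2; velocities now: v0=-3 v1=-1 v2=1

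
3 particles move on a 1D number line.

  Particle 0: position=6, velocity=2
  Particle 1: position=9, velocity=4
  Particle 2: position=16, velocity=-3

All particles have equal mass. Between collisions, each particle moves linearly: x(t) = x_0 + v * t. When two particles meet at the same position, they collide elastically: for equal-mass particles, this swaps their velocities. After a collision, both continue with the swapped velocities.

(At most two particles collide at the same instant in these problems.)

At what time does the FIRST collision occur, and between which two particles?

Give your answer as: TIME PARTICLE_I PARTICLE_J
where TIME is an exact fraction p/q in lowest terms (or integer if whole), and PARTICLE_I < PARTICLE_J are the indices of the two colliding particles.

Answer: 1 1 2

Derivation:
Pair (0,1): pos 6,9 vel 2,4 -> not approaching (rel speed -2 <= 0)
Pair (1,2): pos 9,16 vel 4,-3 -> gap=7, closing at 7/unit, collide at t=1
Earliest collision: t=1 between 1 and 2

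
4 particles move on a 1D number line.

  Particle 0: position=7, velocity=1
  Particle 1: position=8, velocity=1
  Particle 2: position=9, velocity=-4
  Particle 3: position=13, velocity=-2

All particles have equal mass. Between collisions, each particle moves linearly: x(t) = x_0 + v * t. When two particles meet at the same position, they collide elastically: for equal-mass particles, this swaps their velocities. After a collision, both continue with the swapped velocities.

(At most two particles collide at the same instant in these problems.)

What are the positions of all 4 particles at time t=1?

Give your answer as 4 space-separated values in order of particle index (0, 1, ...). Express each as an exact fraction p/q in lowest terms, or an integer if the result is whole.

Collision at t=1/5: particles 1 and 2 swap velocities; positions: p0=36/5 p1=41/5 p2=41/5 p3=63/5; velocities now: v0=1 v1=-4 v2=1 v3=-2
Collision at t=2/5: particles 0 and 1 swap velocities; positions: p0=37/5 p1=37/5 p2=42/5 p3=61/5; velocities now: v0=-4 v1=1 v2=1 v3=-2
Advance to t=1 (no further collisions before then); velocities: v0=-4 v1=1 v2=1 v3=-2; positions = 5 8 9 11

Answer: 5 8 9 11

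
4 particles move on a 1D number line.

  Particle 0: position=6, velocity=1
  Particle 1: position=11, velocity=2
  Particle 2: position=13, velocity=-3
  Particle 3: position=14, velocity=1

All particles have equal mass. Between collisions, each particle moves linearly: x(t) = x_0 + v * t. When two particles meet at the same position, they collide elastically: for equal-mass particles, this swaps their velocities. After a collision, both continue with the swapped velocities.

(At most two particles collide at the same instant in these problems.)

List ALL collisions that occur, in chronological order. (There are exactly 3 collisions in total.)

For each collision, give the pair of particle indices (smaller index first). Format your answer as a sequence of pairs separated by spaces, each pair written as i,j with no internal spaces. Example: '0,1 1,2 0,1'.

Collision at t=2/5: particles 1 and 2 swap velocities; positions: p0=32/5 p1=59/5 p2=59/5 p3=72/5; velocities now: v0=1 v1=-3 v2=2 v3=1
Collision at t=7/4: particles 0 and 1 swap velocities; positions: p0=31/4 p1=31/4 p2=29/2 p3=63/4; velocities now: v0=-3 v1=1 v2=2 v3=1
Collision at t=3: particles 2 and 3 swap velocities; positions: p0=4 p1=9 p2=17 p3=17; velocities now: v0=-3 v1=1 v2=1 v3=2

Answer: 1,2 0,1 2,3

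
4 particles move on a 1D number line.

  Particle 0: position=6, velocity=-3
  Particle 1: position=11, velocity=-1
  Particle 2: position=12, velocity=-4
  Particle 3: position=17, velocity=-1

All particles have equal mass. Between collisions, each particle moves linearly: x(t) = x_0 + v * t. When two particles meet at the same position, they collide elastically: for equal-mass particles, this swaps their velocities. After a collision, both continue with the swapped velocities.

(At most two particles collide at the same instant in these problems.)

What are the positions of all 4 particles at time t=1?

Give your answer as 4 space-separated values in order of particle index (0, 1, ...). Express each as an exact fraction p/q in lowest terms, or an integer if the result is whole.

Collision at t=1/3: particles 1 and 2 swap velocities; positions: p0=5 p1=32/3 p2=32/3 p3=50/3; velocities now: v0=-3 v1=-4 v2=-1 v3=-1
Advance to t=1 (no further collisions before then); velocities: v0=-3 v1=-4 v2=-1 v3=-1; positions = 3 8 10 16

Answer: 3 8 10 16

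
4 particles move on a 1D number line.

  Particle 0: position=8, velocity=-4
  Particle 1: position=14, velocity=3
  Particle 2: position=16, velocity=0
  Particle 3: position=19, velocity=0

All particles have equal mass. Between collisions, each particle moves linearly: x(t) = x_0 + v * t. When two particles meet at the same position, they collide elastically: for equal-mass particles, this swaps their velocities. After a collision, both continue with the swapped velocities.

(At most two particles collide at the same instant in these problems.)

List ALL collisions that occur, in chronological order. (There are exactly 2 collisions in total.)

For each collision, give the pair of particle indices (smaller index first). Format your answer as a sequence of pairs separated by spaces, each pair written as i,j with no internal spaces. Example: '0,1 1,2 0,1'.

Answer: 1,2 2,3

Derivation:
Collision at t=2/3: particles 1 and 2 swap velocities; positions: p0=16/3 p1=16 p2=16 p3=19; velocities now: v0=-4 v1=0 v2=3 v3=0
Collision at t=5/3: particles 2 and 3 swap velocities; positions: p0=4/3 p1=16 p2=19 p3=19; velocities now: v0=-4 v1=0 v2=0 v3=3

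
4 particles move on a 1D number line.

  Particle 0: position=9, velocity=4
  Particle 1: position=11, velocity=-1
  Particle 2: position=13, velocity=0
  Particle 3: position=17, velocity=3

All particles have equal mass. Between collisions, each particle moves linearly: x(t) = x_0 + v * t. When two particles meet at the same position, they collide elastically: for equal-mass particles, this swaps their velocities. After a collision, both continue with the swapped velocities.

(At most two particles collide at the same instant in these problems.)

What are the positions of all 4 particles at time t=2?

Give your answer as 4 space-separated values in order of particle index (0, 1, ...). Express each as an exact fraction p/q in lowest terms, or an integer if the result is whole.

Collision at t=2/5: particles 0 and 1 swap velocities; positions: p0=53/5 p1=53/5 p2=13 p3=91/5; velocities now: v0=-1 v1=4 v2=0 v3=3
Collision at t=1: particles 1 and 2 swap velocities; positions: p0=10 p1=13 p2=13 p3=20; velocities now: v0=-1 v1=0 v2=4 v3=3
Advance to t=2 (no further collisions before then); velocities: v0=-1 v1=0 v2=4 v3=3; positions = 9 13 17 23

Answer: 9 13 17 23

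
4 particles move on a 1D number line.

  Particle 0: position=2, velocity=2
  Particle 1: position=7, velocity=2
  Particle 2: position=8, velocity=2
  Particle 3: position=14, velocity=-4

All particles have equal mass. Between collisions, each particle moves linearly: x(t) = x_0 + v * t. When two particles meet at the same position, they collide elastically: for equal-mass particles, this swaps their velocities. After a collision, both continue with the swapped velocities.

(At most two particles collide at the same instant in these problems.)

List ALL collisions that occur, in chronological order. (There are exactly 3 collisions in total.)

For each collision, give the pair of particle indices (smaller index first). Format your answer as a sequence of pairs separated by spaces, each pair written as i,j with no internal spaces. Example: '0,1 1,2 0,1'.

Collision at t=1: particles 2 and 3 swap velocities; positions: p0=4 p1=9 p2=10 p3=10; velocities now: v0=2 v1=2 v2=-4 v3=2
Collision at t=7/6: particles 1 and 2 swap velocities; positions: p0=13/3 p1=28/3 p2=28/3 p3=31/3; velocities now: v0=2 v1=-4 v2=2 v3=2
Collision at t=2: particles 0 and 1 swap velocities; positions: p0=6 p1=6 p2=11 p3=12; velocities now: v0=-4 v1=2 v2=2 v3=2

Answer: 2,3 1,2 0,1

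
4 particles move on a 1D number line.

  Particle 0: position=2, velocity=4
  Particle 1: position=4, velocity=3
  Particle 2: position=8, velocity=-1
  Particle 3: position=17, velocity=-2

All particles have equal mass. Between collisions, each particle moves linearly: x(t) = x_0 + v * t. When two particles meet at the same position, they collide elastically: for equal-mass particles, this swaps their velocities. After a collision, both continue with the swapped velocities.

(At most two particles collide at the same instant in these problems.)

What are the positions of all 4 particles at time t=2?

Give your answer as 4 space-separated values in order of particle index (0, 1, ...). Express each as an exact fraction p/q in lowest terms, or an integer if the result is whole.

Answer: 6 10 10 13

Derivation:
Collision at t=1: particles 1 and 2 swap velocities; positions: p0=6 p1=7 p2=7 p3=15; velocities now: v0=4 v1=-1 v2=3 v3=-2
Collision at t=6/5: particles 0 and 1 swap velocities; positions: p0=34/5 p1=34/5 p2=38/5 p3=73/5; velocities now: v0=-1 v1=4 v2=3 v3=-2
Collision at t=2: particles 1 and 2 swap velocities; positions: p0=6 p1=10 p2=10 p3=13; velocities now: v0=-1 v1=3 v2=4 v3=-2
Advance to t=2 (no further collisions before then); velocities: v0=-1 v1=3 v2=4 v3=-2; positions = 6 10 10 13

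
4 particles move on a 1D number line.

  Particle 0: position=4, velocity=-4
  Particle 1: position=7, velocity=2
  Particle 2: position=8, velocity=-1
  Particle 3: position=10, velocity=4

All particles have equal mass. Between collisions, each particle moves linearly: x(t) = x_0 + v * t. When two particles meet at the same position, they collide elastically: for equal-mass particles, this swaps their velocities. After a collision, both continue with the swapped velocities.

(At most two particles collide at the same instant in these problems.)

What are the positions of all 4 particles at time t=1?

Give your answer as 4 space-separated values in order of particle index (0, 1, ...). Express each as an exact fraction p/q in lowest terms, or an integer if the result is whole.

Answer: 0 7 9 14

Derivation:
Collision at t=1/3: particles 1 and 2 swap velocities; positions: p0=8/3 p1=23/3 p2=23/3 p3=34/3; velocities now: v0=-4 v1=-1 v2=2 v3=4
Advance to t=1 (no further collisions before then); velocities: v0=-4 v1=-1 v2=2 v3=4; positions = 0 7 9 14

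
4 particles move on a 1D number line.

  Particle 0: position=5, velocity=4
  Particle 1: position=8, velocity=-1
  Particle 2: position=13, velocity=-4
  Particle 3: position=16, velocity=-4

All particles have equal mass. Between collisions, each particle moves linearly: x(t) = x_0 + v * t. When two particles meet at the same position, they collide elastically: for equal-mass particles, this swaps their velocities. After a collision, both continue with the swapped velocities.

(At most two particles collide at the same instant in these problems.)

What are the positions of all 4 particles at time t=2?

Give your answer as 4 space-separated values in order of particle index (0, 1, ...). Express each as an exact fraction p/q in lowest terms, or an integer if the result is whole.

Collision at t=3/5: particles 0 and 1 swap velocities; positions: p0=37/5 p1=37/5 p2=53/5 p3=68/5; velocities now: v0=-1 v1=4 v2=-4 v3=-4
Collision at t=1: particles 1 and 2 swap velocities; positions: p0=7 p1=9 p2=9 p3=12; velocities now: v0=-1 v1=-4 v2=4 v3=-4
Collision at t=11/8: particles 2 and 3 swap velocities; positions: p0=53/8 p1=15/2 p2=21/2 p3=21/2; velocities now: v0=-1 v1=-4 v2=-4 v3=4
Collision at t=5/3: particles 0 and 1 swap velocities; positions: p0=19/3 p1=19/3 p2=28/3 p3=35/3; velocities now: v0=-4 v1=-1 v2=-4 v3=4
Advance to t=2 (no further collisions before then); velocities: v0=-4 v1=-1 v2=-4 v3=4; positions = 5 6 8 13

Answer: 5 6 8 13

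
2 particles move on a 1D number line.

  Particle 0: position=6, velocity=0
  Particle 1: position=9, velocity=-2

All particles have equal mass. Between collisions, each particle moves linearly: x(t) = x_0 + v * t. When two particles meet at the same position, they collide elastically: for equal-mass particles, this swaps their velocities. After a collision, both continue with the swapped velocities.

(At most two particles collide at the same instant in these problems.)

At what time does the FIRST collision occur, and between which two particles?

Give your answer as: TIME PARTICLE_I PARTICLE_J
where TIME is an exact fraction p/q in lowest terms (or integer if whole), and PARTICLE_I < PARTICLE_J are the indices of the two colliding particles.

Answer: 3/2 0 1

Derivation:
Pair (0,1): pos 6,9 vel 0,-2 -> gap=3, closing at 2/unit, collide at t=3/2
Earliest collision: t=3/2 between 0 and 1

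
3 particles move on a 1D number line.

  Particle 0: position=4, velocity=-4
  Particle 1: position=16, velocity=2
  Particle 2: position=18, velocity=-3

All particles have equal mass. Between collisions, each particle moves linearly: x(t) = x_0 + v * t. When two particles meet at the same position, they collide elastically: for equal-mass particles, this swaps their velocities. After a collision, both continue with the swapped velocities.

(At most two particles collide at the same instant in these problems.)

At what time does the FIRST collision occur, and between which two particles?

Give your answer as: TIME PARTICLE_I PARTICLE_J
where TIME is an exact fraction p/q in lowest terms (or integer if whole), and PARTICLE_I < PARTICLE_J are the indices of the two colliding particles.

Pair (0,1): pos 4,16 vel -4,2 -> not approaching (rel speed -6 <= 0)
Pair (1,2): pos 16,18 vel 2,-3 -> gap=2, closing at 5/unit, collide at t=2/5
Earliest collision: t=2/5 between 1 and 2

Answer: 2/5 1 2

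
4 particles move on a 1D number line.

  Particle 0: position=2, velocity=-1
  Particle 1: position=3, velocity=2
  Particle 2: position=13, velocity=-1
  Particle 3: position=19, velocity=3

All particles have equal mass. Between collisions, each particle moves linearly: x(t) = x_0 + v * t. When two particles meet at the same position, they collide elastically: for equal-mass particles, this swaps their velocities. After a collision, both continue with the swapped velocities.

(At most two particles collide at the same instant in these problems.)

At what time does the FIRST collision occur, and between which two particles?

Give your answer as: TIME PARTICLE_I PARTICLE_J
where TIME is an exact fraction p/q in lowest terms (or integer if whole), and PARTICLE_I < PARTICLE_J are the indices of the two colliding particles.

Answer: 10/3 1 2

Derivation:
Pair (0,1): pos 2,3 vel -1,2 -> not approaching (rel speed -3 <= 0)
Pair (1,2): pos 3,13 vel 2,-1 -> gap=10, closing at 3/unit, collide at t=10/3
Pair (2,3): pos 13,19 vel -1,3 -> not approaching (rel speed -4 <= 0)
Earliest collision: t=10/3 between 1 and 2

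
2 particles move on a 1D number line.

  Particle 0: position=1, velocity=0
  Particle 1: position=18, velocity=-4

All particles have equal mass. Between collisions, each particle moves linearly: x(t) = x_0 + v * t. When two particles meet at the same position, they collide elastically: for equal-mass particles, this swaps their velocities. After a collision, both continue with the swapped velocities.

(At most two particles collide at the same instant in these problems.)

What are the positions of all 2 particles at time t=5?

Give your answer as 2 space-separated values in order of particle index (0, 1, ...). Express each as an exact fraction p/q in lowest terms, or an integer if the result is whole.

Collision at t=17/4: particles 0 and 1 swap velocities; positions: p0=1 p1=1; velocities now: v0=-4 v1=0
Advance to t=5 (no further collisions before then); velocities: v0=-4 v1=0; positions = -2 1

Answer: -2 1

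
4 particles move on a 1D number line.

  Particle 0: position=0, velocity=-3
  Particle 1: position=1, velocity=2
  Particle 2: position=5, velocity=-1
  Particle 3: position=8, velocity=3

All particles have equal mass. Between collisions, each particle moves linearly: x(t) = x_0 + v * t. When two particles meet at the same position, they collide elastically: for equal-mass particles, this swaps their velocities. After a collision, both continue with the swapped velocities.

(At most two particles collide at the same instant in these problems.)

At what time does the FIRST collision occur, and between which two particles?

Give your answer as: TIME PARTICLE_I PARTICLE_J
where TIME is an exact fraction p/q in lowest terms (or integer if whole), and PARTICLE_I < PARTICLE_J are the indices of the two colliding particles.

Pair (0,1): pos 0,1 vel -3,2 -> not approaching (rel speed -5 <= 0)
Pair (1,2): pos 1,5 vel 2,-1 -> gap=4, closing at 3/unit, collide at t=4/3
Pair (2,3): pos 5,8 vel -1,3 -> not approaching (rel speed -4 <= 0)
Earliest collision: t=4/3 between 1 and 2

Answer: 4/3 1 2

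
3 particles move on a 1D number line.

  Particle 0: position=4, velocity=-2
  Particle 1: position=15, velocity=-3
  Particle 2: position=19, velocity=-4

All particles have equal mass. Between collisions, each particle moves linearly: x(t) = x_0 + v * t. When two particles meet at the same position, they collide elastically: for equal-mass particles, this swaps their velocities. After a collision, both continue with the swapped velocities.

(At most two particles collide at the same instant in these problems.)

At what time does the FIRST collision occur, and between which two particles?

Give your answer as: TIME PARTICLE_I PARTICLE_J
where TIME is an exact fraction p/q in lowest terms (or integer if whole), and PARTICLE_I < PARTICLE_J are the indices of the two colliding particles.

Pair (0,1): pos 4,15 vel -2,-3 -> gap=11, closing at 1/unit, collide at t=11
Pair (1,2): pos 15,19 vel -3,-4 -> gap=4, closing at 1/unit, collide at t=4
Earliest collision: t=4 between 1 and 2

Answer: 4 1 2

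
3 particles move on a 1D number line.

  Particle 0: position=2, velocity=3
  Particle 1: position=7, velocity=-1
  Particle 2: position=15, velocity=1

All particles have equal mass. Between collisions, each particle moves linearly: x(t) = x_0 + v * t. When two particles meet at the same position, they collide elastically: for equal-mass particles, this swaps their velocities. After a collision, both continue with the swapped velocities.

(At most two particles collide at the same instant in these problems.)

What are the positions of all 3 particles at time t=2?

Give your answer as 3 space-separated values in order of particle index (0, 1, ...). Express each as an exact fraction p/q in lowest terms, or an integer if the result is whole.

Collision at t=5/4: particles 0 and 1 swap velocities; positions: p0=23/4 p1=23/4 p2=65/4; velocities now: v0=-1 v1=3 v2=1
Advance to t=2 (no further collisions before then); velocities: v0=-1 v1=3 v2=1; positions = 5 8 17

Answer: 5 8 17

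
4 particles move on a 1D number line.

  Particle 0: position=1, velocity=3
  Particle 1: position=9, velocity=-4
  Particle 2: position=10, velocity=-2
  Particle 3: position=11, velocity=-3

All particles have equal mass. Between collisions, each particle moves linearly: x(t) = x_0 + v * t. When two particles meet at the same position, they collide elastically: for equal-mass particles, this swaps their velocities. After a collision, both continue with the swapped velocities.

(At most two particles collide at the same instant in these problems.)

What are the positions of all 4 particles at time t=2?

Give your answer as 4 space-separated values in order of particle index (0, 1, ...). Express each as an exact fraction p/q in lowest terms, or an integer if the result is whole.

Answer: 1 5 6 7

Derivation:
Collision at t=1: particles 2 and 3 swap velocities; positions: p0=4 p1=5 p2=8 p3=8; velocities now: v0=3 v1=-4 v2=-3 v3=-2
Collision at t=8/7: particles 0 and 1 swap velocities; positions: p0=31/7 p1=31/7 p2=53/7 p3=54/7; velocities now: v0=-4 v1=3 v2=-3 v3=-2
Collision at t=5/3: particles 1 and 2 swap velocities; positions: p0=7/3 p1=6 p2=6 p3=20/3; velocities now: v0=-4 v1=-3 v2=3 v3=-2
Collision at t=9/5: particles 2 and 3 swap velocities; positions: p0=9/5 p1=28/5 p2=32/5 p3=32/5; velocities now: v0=-4 v1=-3 v2=-2 v3=3
Advance to t=2 (no further collisions before then); velocities: v0=-4 v1=-3 v2=-2 v3=3; positions = 1 5 6 7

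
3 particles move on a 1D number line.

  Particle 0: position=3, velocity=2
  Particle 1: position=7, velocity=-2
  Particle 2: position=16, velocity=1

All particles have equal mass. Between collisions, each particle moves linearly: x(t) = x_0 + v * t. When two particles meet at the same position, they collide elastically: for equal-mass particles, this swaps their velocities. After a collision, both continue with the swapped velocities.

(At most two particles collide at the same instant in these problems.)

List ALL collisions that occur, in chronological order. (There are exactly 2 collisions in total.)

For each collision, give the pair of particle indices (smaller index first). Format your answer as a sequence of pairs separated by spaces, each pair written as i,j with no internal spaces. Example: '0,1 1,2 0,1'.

Collision at t=1: particles 0 and 1 swap velocities; positions: p0=5 p1=5 p2=17; velocities now: v0=-2 v1=2 v2=1
Collision at t=13: particles 1 and 2 swap velocities; positions: p0=-19 p1=29 p2=29; velocities now: v0=-2 v1=1 v2=2

Answer: 0,1 1,2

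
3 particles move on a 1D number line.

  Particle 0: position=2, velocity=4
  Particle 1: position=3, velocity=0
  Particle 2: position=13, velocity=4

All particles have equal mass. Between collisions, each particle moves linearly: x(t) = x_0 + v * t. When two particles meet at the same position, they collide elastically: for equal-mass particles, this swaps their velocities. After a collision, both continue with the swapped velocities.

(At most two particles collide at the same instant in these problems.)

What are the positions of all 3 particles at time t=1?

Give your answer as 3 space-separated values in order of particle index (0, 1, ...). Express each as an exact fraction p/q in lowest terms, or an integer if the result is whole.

Answer: 3 6 17

Derivation:
Collision at t=1/4: particles 0 and 1 swap velocities; positions: p0=3 p1=3 p2=14; velocities now: v0=0 v1=4 v2=4
Advance to t=1 (no further collisions before then); velocities: v0=0 v1=4 v2=4; positions = 3 6 17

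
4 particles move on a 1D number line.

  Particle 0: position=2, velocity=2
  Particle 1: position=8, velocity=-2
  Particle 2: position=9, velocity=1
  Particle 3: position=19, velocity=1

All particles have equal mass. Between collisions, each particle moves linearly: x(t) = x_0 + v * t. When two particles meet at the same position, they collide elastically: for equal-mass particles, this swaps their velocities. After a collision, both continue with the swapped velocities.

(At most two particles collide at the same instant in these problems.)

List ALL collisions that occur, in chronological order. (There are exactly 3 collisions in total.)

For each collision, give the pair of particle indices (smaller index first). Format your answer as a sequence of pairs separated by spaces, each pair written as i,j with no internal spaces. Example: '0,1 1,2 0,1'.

Answer: 0,1 1,2 2,3

Derivation:
Collision at t=3/2: particles 0 and 1 swap velocities; positions: p0=5 p1=5 p2=21/2 p3=41/2; velocities now: v0=-2 v1=2 v2=1 v3=1
Collision at t=7: particles 1 and 2 swap velocities; positions: p0=-6 p1=16 p2=16 p3=26; velocities now: v0=-2 v1=1 v2=2 v3=1
Collision at t=17: particles 2 and 3 swap velocities; positions: p0=-26 p1=26 p2=36 p3=36; velocities now: v0=-2 v1=1 v2=1 v3=2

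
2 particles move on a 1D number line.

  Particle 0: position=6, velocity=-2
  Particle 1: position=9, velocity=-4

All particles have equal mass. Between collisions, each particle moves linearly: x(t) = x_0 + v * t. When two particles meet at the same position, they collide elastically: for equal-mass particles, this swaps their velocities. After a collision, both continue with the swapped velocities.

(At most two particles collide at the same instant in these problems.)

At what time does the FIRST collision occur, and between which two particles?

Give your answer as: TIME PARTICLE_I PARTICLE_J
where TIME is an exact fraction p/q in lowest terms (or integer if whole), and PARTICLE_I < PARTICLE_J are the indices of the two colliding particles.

Answer: 3/2 0 1

Derivation:
Pair (0,1): pos 6,9 vel -2,-4 -> gap=3, closing at 2/unit, collide at t=3/2
Earliest collision: t=3/2 between 0 and 1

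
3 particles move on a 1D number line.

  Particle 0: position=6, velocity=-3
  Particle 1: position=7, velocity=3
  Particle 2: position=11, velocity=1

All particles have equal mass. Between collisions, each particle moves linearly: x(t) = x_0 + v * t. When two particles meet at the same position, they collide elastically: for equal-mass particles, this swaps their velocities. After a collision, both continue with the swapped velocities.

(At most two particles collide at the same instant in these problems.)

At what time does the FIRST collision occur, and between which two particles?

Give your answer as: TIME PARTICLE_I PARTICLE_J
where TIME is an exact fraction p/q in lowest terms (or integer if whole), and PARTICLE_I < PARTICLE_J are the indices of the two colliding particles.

Pair (0,1): pos 6,7 vel -3,3 -> not approaching (rel speed -6 <= 0)
Pair (1,2): pos 7,11 vel 3,1 -> gap=4, closing at 2/unit, collide at t=2
Earliest collision: t=2 between 1 and 2

Answer: 2 1 2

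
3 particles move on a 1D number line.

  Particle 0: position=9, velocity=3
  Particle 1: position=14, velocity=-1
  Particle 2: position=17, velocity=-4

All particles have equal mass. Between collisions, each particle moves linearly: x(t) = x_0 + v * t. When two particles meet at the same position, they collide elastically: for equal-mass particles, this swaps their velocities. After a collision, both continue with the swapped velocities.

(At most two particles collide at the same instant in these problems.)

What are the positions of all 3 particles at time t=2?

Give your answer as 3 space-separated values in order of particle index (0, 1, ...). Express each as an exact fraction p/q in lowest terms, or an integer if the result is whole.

Answer: 9 12 15

Derivation:
Collision at t=1: particles 1 and 2 swap velocities; positions: p0=12 p1=13 p2=13; velocities now: v0=3 v1=-4 v2=-1
Collision at t=8/7: particles 0 and 1 swap velocities; positions: p0=87/7 p1=87/7 p2=90/7; velocities now: v0=-4 v1=3 v2=-1
Collision at t=5/4: particles 1 and 2 swap velocities; positions: p0=12 p1=51/4 p2=51/4; velocities now: v0=-4 v1=-1 v2=3
Advance to t=2 (no further collisions before then); velocities: v0=-4 v1=-1 v2=3; positions = 9 12 15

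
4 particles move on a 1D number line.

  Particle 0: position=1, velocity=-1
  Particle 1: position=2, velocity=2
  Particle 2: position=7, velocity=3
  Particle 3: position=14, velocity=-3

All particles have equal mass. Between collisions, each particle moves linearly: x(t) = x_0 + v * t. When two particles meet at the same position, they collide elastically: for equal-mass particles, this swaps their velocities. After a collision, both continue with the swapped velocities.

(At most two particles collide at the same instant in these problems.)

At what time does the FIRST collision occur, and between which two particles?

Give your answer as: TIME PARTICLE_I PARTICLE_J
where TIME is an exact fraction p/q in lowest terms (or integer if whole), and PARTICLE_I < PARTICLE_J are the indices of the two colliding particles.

Answer: 7/6 2 3

Derivation:
Pair (0,1): pos 1,2 vel -1,2 -> not approaching (rel speed -3 <= 0)
Pair (1,2): pos 2,7 vel 2,3 -> not approaching (rel speed -1 <= 0)
Pair (2,3): pos 7,14 vel 3,-3 -> gap=7, closing at 6/unit, collide at t=7/6
Earliest collision: t=7/6 between 2 and 3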